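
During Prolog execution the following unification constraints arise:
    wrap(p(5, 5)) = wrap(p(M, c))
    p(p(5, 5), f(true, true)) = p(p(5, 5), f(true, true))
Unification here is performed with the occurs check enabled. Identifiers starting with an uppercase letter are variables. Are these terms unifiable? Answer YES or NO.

NO

Decompose wrap/1: p(5, 5) = p(M, c).
Decompose p/2: 5 = M,  5 = c.
Bind M := 5; no other remaining equation mentions M.
Clash: constants 5 and c differ; no unifier exists.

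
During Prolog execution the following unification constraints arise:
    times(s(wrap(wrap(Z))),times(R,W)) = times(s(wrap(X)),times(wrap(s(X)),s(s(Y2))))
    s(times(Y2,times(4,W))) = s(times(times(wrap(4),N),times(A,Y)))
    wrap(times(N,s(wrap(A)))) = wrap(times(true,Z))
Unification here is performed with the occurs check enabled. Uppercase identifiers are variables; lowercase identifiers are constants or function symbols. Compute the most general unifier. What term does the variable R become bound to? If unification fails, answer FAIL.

Decompose times/2: s(wrap(wrap(Z))) = s(wrap(X)),  times(R,W) = times(wrap(s(X)),s(s(Y2))).
Decompose s/1: wrap(wrap(Z)) = wrap(X).
Decompose wrap/1: wrap(Z) = X.
Bind X := wrap(Z); substituting into the one remaining equation that mentions X gives: times(R,W) = times(wrap(s(wrap(Z))),s(s(Y2))).
Decompose times/2: R = wrap(s(wrap(Z))),  W = s(s(Y2)).
Bind R := wrap(s(wrap(Z))); no other remaining equation mentions R.
Bind W := s(s(Y2)); substituting into the one remaining equation that mentions W gives: s(times(Y2,times(4,s(s(Y2))))) = s(times(times(wrap(4),N),times(A,Y))).
Decompose s/1: times(Y2,times(4,s(s(Y2)))) = times(times(wrap(4),N),times(A,Y)).
Decompose times/2: Y2 = times(wrap(4),N),  times(4,s(s(Y2))) = times(A,Y).
Bind Y2 := times(wrap(4),N); substituting into the one remaining equation that mentions Y2 gives: times(4,s(s(times(wrap(4),N)))) = times(A,Y). Substituting into the earlier binding gives W := s(s(times(wrap(4),N))).
Decompose times/2: 4 = A,  s(s(times(wrap(4),N))) = Y.
Bind A := 4; substituting into the one remaining equation that mentions A gives: wrap(times(N,s(wrap(4)))) = wrap(times(true,Z)).
Bind Y := s(s(times(wrap(4),N))); no other remaining equation mentions Y.
Decompose wrap/1: times(N,s(wrap(4))) = times(true,Z).
Decompose times/2: N = true,  s(wrap(4)) = Z.
Bind N := true; no other remaining equation mentions N. Substituting into the earlier bindings gives W := s(s(times(wrap(4),true))), Y2 := times(wrap(4),true), Y := s(s(times(wrap(4),true))).
Bind Z := s(wrap(4)). Substituting into the earlier bindings gives X := wrap(s(wrap(4))), R := wrap(s(wrap(s(wrap(4))))).
MGU = { X -> wrap(s(wrap(4))), R -> wrap(s(wrap(s(wrap(4))))), W -> s(s(times(wrap(4),true))), Y2 -> times(wrap(4),true), A -> 4, Y -> s(s(times(wrap(4),true))), N -> true, Z -> s(wrap(4)) }, so R -> wrap(s(wrap(s(wrap(4))))).

wrap(s(wrap(s(wrap(4)))))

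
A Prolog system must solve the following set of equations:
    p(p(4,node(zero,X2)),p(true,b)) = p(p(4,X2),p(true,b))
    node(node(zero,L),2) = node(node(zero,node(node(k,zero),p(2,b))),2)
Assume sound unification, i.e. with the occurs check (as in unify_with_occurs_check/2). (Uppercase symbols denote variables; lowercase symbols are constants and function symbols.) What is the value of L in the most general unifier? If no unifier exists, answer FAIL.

Decompose p/2: p(4,node(zero,X2)) = p(4,X2),  p(true,b) = p(true,b).
Decompose p/2: 4 = 4,  node(zero,X2) = X2.
Delete trivial equation 4 = 4.
Occurs check fails: X2 occurs in node(zero,X2); the equation X2 = node(zero,X2) has no finite solution.

FAIL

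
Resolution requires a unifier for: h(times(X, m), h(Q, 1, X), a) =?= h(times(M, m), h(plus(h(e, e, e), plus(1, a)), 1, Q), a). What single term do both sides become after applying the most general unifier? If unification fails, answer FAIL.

h(times(plus(h(e, e, e), plus(1, a)), m), h(plus(h(e, e, e), plus(1, a)), 1, plus(h(e, e, e), plus(1, a))), a)

Decompose h/3: times(X, m) =?= times(M, m),  h(Q, 1, X) =?= h(plus(h(e, e, e), plus(1, a)), 1, Q),  a =?= a.
Decompose times/2: X =?= M,  m =?= m.
Bind X := M; substituting into the one remaining equation that mentions X gives: h(Q, 1, M) =?= h(plus(h(e, e, e), plus(1, a)), 1, Q).
Delete trivial equation m =?= m.
Decompose h/3: Q =?= plus(h(e, e, e), plus(1, a)),  1 =?= 1,  M =?= Q.
Bind Q := plus(h(e, e, e), plus(1, a)); substituting into the one remaining equation that mentions Q gives: M =?= plus(h(e, e, e), plus(1, a)).
Delete trivial equation 1 =?= 1.
Bind M := plus(h(e, e, e), plus(1, a)); no other remaining equation mentions M. Substituting into the earlier binding gives X := plus(h(e, e, e), plus(1, a)).
Delete trivial equation a =?= a.
Applying the MGU to either side gives h(times(plus(h(e, e, e), plus(1, a)), m), h(plus(h(e, e, e), plus(1, a)), 1, plus(h(e, e, e), plus(1, a))), a).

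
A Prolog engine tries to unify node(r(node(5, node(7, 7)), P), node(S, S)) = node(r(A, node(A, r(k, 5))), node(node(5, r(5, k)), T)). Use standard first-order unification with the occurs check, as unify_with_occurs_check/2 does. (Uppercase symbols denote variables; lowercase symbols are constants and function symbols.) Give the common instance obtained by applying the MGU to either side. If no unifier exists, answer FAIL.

node(r(node(5, node(7, 7)), node(node(5, node(7, 7)), r(k, 5))), node(node(5, r(5, k)), node(5, r(5, k))))

Decompose node/2: r(node(5, node(7, 7)), P) = r(A, node(A, r(k, 5))),  node(S, S) = node(node(5, r(5, k)), T).
Decompose r/2: node(5, node(7, 7)) = A,  P = node(A, r(k, 5)).
Bind A := node(5, node(7, 7)); substituting into the one remaining equation that mentions A gives: P = node(node(5, node(7, 7)), r(k, 5)).
Bind P := node(node(5, node(7, 7)), r(k, 5)); no other remaining equation mentions P.
Decompose node/2: S = node(5, r(5, k)),  S = T.
Bind S := node(5, r(5, k)); substituting into the remaining equation gives: node(5, r(5, k)) = T.
Bind T := node(5, r(5, k)).
Applying the MGU to either side gives node(r(node(5, node(7, 7)), node(node(5, node(7, 7)), r(k, 5))), node(node(5, r(5, k)), node(5, r(5, k)))).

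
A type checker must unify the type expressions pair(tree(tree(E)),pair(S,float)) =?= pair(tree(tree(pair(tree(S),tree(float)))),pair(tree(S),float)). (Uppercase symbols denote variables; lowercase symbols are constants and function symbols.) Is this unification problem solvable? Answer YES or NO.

NO

Decompose pair/2: tree(tree(E)) =?= tree(tree(pair(tree(S),tree(float)))),  pair(S,float) =?= pair(tree(S),float).
Decompose tree/1: tree(E) =?= tree(pair(tree(S),tree(float))).
Decompose tree/1: E =?= pair(tree(S),tree(float)).
Bind E := pair(tree(S),tree(float)); no other remaining equation mentions E.
Decompose pair/2: S =?= tree(S),  float =?= float.
Occurs check fails: S occurs in tree(S); the equation S =?= tree(S) has no finite solution.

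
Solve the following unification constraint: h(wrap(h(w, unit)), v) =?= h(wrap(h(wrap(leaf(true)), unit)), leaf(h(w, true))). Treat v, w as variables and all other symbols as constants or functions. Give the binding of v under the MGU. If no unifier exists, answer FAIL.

leaf(h(wrap(leaf(true)), true))

Decompose h/2: wrap(h(w, unit)) =?= wrap(h(wrap(leaf(true)), unit)),  v =?= leaf(h(w, true)).
Decompose wrap/1: h(w, unit) =?= h(wrap(leaf(true)), unit).
Decompose h/2: w =?= wrap(leaf(true)),  unit =?= unit.
Bind w := wrap(leaf(true)); substituting into the one remaining equation that mentions w gives: v =?= leaf(h(wrap(leaf(true)), true)).
Delete trivial equation unit =?= unit.
Bind v := leaf(h(wrap(leaf(true)), true)).
MGU = { w ↦ wrap(leaf(true)), v ↦ leaf(h(wrap(leaf(true)), true)) }, so v ↦ leaf(h(wrap(leaf(true)), true)).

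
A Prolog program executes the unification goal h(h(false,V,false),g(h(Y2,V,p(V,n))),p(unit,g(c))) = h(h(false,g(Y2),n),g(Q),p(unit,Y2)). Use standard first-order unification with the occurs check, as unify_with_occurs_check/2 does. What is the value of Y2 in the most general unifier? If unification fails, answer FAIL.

Decompose h/3: h(false,V,false) = h(false,g(Y2),n),  g(h(Y2,V,p(V,n))) = g(Q),  p(unit,g(c)) = p(unit,Y2).
Decompose h/3: false = false,  V = g(Y2),  false = n.
Delete trivial equation false = false.
Bind V := g(Y2); substituting into the one remaining equation that mentions V gives: g(h(Y2,g(Y2),p(g(Y2),n))) = g(Q).
Clash: constants false and n differ; no unifier exists.

FAIL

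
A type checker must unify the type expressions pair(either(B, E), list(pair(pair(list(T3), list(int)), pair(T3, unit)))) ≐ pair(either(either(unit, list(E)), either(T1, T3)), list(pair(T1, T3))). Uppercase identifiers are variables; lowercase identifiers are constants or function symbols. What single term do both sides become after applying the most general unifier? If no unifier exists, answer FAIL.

FAIL

Decompose pair/2: either(B, E) ≐ either(either(unit, list(E)), either(T1, T3)),  list(pair(pair(list(T3), list(int)), pair(T3, unit))) ≐ list(pair(T1, T3)).
Decompose either/2: B ≐ either(unit, list(E)),  E ≐ either(T1, T3).
Bind B := either(unit, list(E)); no other remaining equation mentions B.
Bind E := either(T1, T3); no other remaining equation mentions E. Substituting into the earlier binding gives B := either(unit, list(either(T1, T3))).
Decompose list/1: pair(pair(list(T3), list(int)), pair(T3, unit)) ≐ pair(T1, T3).
Decompose pair/2: pair(list(T3), list(int)) ≐ T1,  pair(T3, unit) ≐ T3.
Bind T1 := pair(list(T3), list(int)); no other remaining equation mentions T1. Substituting into the earlier bindings gives B := either(unit, list(either(pair(list(T3), list(int)), T3))), E := either(pair(list(T3), list(int)), T3).
Occurs check fails: T3 occurs in pair(T3, unit); the equation T3 ≐ pair(T3, unit) has no finite solution.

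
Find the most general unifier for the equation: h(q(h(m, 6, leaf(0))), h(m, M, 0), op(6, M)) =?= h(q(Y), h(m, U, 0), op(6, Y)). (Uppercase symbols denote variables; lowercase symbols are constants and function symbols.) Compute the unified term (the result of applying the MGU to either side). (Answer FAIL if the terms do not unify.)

Decompose h/3: q(h(m, 6, leaf(0))) =?= q(Y),  h(m, M, 0) =?= h(m, U, 0),  op(6, M) =?= op(6, Y).
Decompose q/1: h(m, 6, leaf(0)) =?= Y.
Bind Y := h(m, 6, leaf(0)); substituting into the one remaining equation that mentions Y gives: op(6, M) =?= op(6, h(m, 6, leaf(0))).
Decompose h/3: m =?= m,  M =?= U,  0 =?= 0.
Delete trivial equation m =?= m.
Bind M := U; substituting into the one remaining equation that mentions M gives: op(6, U) =?= op(6, h(m, 6, leaf(0))).
Delete trivial equation 0 =?= 0.
Decompose op/2: 6 =?= 6,  U =?= h(m, 6, leaf(0)).
Delete trivial equation 6 =?= 6.
Bind U := h(m, 6, leaf(0)). Substituting into the earlier binding gives M := h(m, 6, leaf(0)).
Applying the MGU to either side gives h(q(h(m, 6, leaf(0))), h(m, h(m, 6, leaf(0)), 0), op(6, h(m, 6, leaf(0)))).

h(q(h(m, 6, leaf(0))), h(m, h(m, 6, leaf(0)), 0), op(6, h(m, 6, leaf(0))))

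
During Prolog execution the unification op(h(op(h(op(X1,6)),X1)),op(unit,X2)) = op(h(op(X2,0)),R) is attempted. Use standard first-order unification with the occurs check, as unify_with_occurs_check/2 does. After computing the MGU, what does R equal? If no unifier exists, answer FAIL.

op(unit,h(op(0,6)))

Decompose op/2: h(op(h(op(X1,6)),X1)) = h(op(X2,0)),  op(unit,X2) = R.
Decompose h/1: op(h(op(X1,6)),X1) = op(X2,0).
Decompose op/2: h(op(X1,6)) = X2,  X1 = 0.
Bind X2 := h(op(X1,6)); substituting into the one remaining equation that mentions X2 gives: op(unit,h(op(X1,6))) = R.
Bind X1 := 0; substituting into the remaining equation gives: op(unit,h(op(0,6))) = R. Substituting into the earlier binding gives X2 := h(op(0,6)).
Bind R := op(unit,h(op(0,6))).
MGU = { X2 ↦ h(op(0,6)), X1 ↦ 0, R ↦ op(unit,h(op(0,6))) }, so R ↦ op(unit,h(op(0,6))).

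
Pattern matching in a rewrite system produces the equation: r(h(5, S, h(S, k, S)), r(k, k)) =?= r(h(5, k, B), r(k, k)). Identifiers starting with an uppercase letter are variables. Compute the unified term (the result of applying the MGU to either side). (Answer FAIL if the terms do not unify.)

Decompose r/2: h(5, S, h(S, k, S)) =?= h(5, k, B),  r(k, k) =?= r(k, k).
Decompose h/3: 5 =?= 5,  S =?= k,  h(S, k, S) =?= B.
Delete trivial equation 5 =?= 5.
Bind S := k; substituting into the one remaining equation that mentions S gives: h(k, k, k) =?= B.
Bind B := h(k, k, k); no other remaining equation mentions B.
Delete trivial equation r(k, k) =?= r(k, k).
Applying the MGU to either side gives r(h(5, k, h(k, k, k)), r(k, k)).

r(h(5, k, h(k, k, k)), r(k, k))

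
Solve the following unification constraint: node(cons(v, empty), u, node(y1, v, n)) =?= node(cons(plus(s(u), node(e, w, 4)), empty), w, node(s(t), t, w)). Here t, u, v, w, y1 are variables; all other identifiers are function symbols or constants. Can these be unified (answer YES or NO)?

Decompose node/3: cons(v, empty) =?= cons(plus(s(u), node(e, w, 4)), empty),  u =?= w,  node(y1, v, n) =?= node(s(t), t, w).
Decompose cons/2: v =?= plus(s(u), node(e, w, 4)),  empty =?= empty.
Bind v := plus(s(u), node(e, w, 4)); substituting into the one remaining equation that mentions v gives: node(y1, plus(s(u), node(e, w, 4)), n) =?= node(s(t), t, w).
Delete trivial equation empty =?= empty.
Bind u := w; substituting into the remaining equation gives: node(y1, plus(s(w), node(e, w, 4)), n) =?= node(s(t), t, w). Substituting into the earlier binding gives v := plus(s(w), node(e, w, 4)).
Decompose node/3: y1 =?= s(t),  plus(s(w), node(e, w, 4)) =?= t,  n =?= w.
Bind y1 := s(t); no other remaining equation mentions y1.
Bind t := plus(s(w), node(e, w, 4)); no other remaining equation mentions t. Substituting into the earlier binding gives y1 := s(plus(s(w), node(e, w, 4))).
Bind w := n. Substituting into the earlier bindings gives v := plus(s(n), node(e, n, 4)), u := n, y1 := s(plus(s(n), node(e, n, 4))), t := plus(s(n), node(e, n, 4)).
No equations remain and no clash or occurs-check failure arose, so a unifier exists.

YES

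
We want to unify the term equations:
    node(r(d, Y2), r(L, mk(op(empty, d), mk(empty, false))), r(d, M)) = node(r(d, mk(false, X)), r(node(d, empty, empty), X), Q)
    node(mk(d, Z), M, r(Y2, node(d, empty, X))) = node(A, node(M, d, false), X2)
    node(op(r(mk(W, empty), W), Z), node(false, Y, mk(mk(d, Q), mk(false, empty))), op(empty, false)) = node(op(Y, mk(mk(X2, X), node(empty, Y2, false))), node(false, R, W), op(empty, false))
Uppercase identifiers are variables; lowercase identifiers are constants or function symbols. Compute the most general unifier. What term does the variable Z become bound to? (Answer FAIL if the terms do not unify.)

Decompose node/3: r(d, Y2) = r(d, mk(false, X)),  r(L, mk(op(empty, d), mk(empty, false))) = r(node(d, empty, empty), X),  r(d, M) = Q.
Decompose r/2: d = d,  Y2 = mk(false, X).
Delete trivial equation d = d.
Bind Y2 := mk(false, X); substituting into the 2 remaining equations that mention Y2 gives: node(mk(d, Z), M, r(mk(false, X), node(d, empty, X))) = node(A, node(M, d, false), X2),  node(op(r(mk(W, empty), W), Z), node(false, Y, mk(mk(d, Q), mk(false, empty))), op(empty, false)) = node(op(Y, mk(mk(X2, X), node(empty, mk(false, X), false))), node(false, R, W), op(empty, false)).
Decompose r/2: L = node(d, empty, empty),  mk(op(empty, d), mk(empty, false)) = X.
Bind L := node(d, empty, empty); no other remaining equation mentions L.
Bind X := mk(op(empty, d), mk(empty, false)); substituting into the 2 remaining equations that mention X gives: node(mk(d, Z), M, r(mk(false, mk(op(empty, d), mk(empty, false))), node(d, empty, mk(op(empty, d), mk(empty, false))))) = node(A, node(M, d, false), X2),  node(op(r(mk(W, empty), W), Z), node(false, Y, mk(mk(d, Q), mk(false, empty))), op(empty, false)) = node(op(Y, mk(mk(X2, mk(op(empty, d), mk(empty, false))), node(empty, mk(false, mk(op(empty, d), mk(empty, false))), false))), node(false, R, W), op(empty, false)). Substituting into the earlier binding gives Y2 := mk(false, mk(op(empty, d), mk(empty, false))).
Bind Q := r(d, M); substituting into the one remaining equation that mentions Q gives: node(op(r(mk(W, empty), W), Z), node(false, Y, mk(mk(d, r(d, M)), mk(false, empty))), op(empty, false)) = node(op(Y, mk(mk(X2, mk(op(empty, d), mk(empty, false))), node(empty, mk(false, mk(op(empty, d), mk(empty, false))), false))), node(false, R, W), op(empty, false)).
Decompose node/3: mk(d, Z) = A,  M = node(M, d, false),  r(mk(false, mk(op(empty, d), mk(empty, false))), node(d, empty, mk(op(empty, d), mk(empty, false)))) = X2.
Bind A := mk(d, Z); no other remaining equation mentions A.
Occurs check fails: M occurs in node(M, d, false); the equation M = node(M, d, false) has no finite solution.

FAIL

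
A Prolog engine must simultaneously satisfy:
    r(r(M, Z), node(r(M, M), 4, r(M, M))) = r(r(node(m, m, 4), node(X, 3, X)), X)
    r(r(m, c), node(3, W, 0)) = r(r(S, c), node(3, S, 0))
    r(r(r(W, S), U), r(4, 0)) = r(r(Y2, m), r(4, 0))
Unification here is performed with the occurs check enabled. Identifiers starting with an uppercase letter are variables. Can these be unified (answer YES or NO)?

Decompose r/2: r(M, Z) = r(node(m, m, 4), node(X, 3, X)),  node(r(M, M), 4, r(M, M)) = X.
Decompose r/2: M = node(m, m, 4),  Z = node(X, 3, X).
Bind M := node(m, m, 4); substituting into the one remaining equation that mentions M gives: node(r(node(m, m, 4), node(m, m, 4)), 4, r(node(m, m, 4), node(m, m, 4))) = X.
Bind Z := node(X, 3, X); no other remaining equation mentions Z.
Bind X := node(r(node(m, m, 4), node(m, m, 4)), 4, r(node(m, m, 4), node(m, m, 4))); no other remaining equation mentions X. Substituting into the earlier binding gives Z := node(node(r(node(m, m, 4), node(m, m, 4)), 4, r(node(m, m, 4), node(m, m, 4))), 3, node(r(node(m, m, 4), node(m, m, 4)), 4, r(node(m, m, 4), node(m, m, 4)))).
Decompose r/2: r(m, c) = r(S, c),  node(3, W, 0) = node(3, S, 0).
Decompose r/2: m = S,  c = c.
Bind S := m; substituting into the 2 remaining equations that mention S gives: node(3, W, 0) = node(3, m, 0),  r(r(r(W, m), U), r(4, 0)) = r(r(Y2, m), r(4, 0)).
Delete trivial equation c = c.
Decompose node/3: 3 = 3,  W = m,  0 = 0.
Delete trivial equation 3 = 3.
Bind W := m; substituting into the one remaining equation that mentions W gives: r(r(r(m, m), U), r(4, 0)) = r(r(Y2, m), r(4, 0)).
Delete trivial equation 0 = 0.
Decompose r/2: r(r(m, m), U) = r(Y2, m),  r(4, 0) = r(4, 0).
Decompose r/2: r(m, m) = Y2,  U = m.
Bind Y2 := r(m, m); no other remaining equation mentions Y2.
Bind U := m; no other remaining equation mentions U.
Delete trivial equation r(4, 0) = r(4, 0).
No equations remain and no clash or occurs-check failure arose, so a unifier exists.

YES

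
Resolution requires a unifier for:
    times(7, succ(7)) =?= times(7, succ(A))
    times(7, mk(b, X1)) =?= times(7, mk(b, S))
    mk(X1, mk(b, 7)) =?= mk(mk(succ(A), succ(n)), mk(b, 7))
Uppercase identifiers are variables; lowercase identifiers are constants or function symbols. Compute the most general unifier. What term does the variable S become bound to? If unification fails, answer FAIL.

mk(succ(7), succ(n))

Decompose times/2: 7 =?= 7,  succ(7) =?= succ(A).
Delete trivial equation 7 =?= 7.
Decompose succ/1: 7 =?= A.
Bind A := 7; substituting into the one remaining equation that mentions A gives: mk(X1, mk(b, 7)) =?= mk(mk(succ(7), succ(n)), mk(b, 7)).
Decompose times/2: 7 =?= 7,  mk(b, X1) =?= mk(b, S).
Delete trivial equation 7 =?= 7.
Decompose mk/2: b =?= b,  X1 =?= S.
Delete trivial equation b =?= b.
Bind X1 := S; substituting into the remaining equation gives: mk(S, mk(b, 7)) =?= mk(mk(succ(7), succ(n)), mk(b, 7)).
Decompose mk/2: S =?= mk(succ(7), succ(n)),  mk(b, 7) =?= mk(b, 7).
Bind S := mk(succ(7), succ(n)); no other remaining equation mentions S. Substituting into the earlier binding gives X1 := mk(succ(7), succ(n)).
Delete trivial equation mk(b, 7) =?= mk(b, 7).
MGU = { A -> 7, X1 -> mk(succ(7), succ(n)), S -> mk(succ(7), succ(n)) }, so S -> mk(succ(7), succ(n)).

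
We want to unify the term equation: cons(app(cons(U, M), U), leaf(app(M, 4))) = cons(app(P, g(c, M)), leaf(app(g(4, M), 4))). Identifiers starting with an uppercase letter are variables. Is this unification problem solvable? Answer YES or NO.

Decompose cons/2: app(cons(U, M), U) = app(P, g(c, M)),  leaf(app(M, 4)) = leaf(app(g(4, M), 4)).
Decompose app/2: cons(U, M) = P,  U = g(c, M).
Bind P := cons(U, M); no other remaining equation mentions P.
Bind U := g(c, M); no other remaining equation mentions U. Substituting into the earlier binding gives P := cons(g(c, M), M).
Decompose leaf/1: app(M, 4) = app(g(4, M), 4).
Decompose app/2: M = g(4, M),  4 = 4.
Occurs check fails: M occurs in g(4, M); the equation M = g(4, M) has no finite solution.

NO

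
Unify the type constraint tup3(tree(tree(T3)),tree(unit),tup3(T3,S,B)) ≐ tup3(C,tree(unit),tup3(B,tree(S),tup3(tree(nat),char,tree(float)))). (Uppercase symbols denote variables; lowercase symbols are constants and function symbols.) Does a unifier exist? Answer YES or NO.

NO

Decompose tup3/3: tree(tree(T3)) ≐ C,  tree(unit) ≐ tree(unit),  tup3(T3,S,B) ≐ tup3(B,tree(S),tup3(tree(nat),char,tree(float))).
Bind C := tree(tree(T3)); no other remaining equation mentions C.
Delete trivial equation tree(unit) ≐ tree(unit).
Decompose tup3/3: T3 ≐ B,  S ≐ tree(S),  B ≐ tup3(tree(nat),char,tree(float)).
Bind T3 := B; no other remaining equation mentions T3. Substituting into the earlier binding gives C := tree(tree(B)).
Occurs check fails: S occurs in tree(S); the equation S ≐ tree(S) has no finite solution.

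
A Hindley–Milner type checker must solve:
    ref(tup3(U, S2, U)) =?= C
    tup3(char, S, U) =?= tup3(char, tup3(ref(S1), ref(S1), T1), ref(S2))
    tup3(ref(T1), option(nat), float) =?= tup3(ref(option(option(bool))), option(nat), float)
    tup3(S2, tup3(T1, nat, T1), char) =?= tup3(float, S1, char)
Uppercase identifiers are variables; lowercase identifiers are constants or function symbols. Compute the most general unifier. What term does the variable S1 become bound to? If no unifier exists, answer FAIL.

tup3(option(option(bool)), nat, option(option(bool)))

Bind C := ref(tup3(U, S2, U)); no other remaining equation mentions C.
Decompose tup3/3: char =?= char,  S =?= tup3(ref(S1), ref(S1), T1),  U =?= ref(S2).
Delete trivial equation char =?= char.
Bind S := tup3(ref(S1), ref(S1), T1); no other remaining equation mentions S.
Bind U := ref(S2); no other remaining equation mentions U. Substituting into the earlier binding gives C := ref(tup3(ref(S2), S2, ref(S2))).
Decompose tup3/3: ref(T1) =?= ref(option(option(bool))),  option(nat) =?= option(nat),  float =?= float.
Decompose ref/1: T1 =?= option(option(bool)).
Bind T1 := option(option(bool)); substituting into the one remaining equation that mentions T1 gives: tup3(S2, tup3(option(option(bool)), nat, option(option(bool))), char) =?= tup3(float, S1, char). Substituting into the earlier binding gives S := tup3(ref(S1), ref(S1), option(option(bool))).
Delete trivial equation option(nat) =?= option(nat).
Delete trivial equation float =?= float.
Decompose tup3/3: S2 =?= float,  tup3(option(option(bool)), nat, option(option(bool))) =?= S1,  char =?= char.
Bind S2 := float; no other remaining equation mentions S2. Substituting into the earlier bindings gives C := ref(tup3(ref(float), float, ref(float))), U := ref(float).
Bind S1 := tup3(option(option(bool)), nat, option(option(bool))); no other remaining equation mentions S1. Substituting into the earlier binding gives S := tup3(ref(tup3(option(option(bool)), nat, option(option(bool)))), ref(tup3(option(option(bool)), nat, option(option(bool)))), option(option(bool))).
Delete trivial equation char =?= char.
MGU = { C -> ref(tup3(ref(float), float, ref(float))), S -> tup3(ref(tup3(option(option(bool)), nat, option(option(bool)))), ref(tup3(option(option(bool)), nat, option(option(bool)))), option(option(bool))), U -> ref(float), T1 -> option(option(bool)), S2 -> float, S1 -> tup3(option(option(bool)), nat, option(option(bool))) }, so S1 -> tup3(option(option(bool)), nat, option(option(bool))).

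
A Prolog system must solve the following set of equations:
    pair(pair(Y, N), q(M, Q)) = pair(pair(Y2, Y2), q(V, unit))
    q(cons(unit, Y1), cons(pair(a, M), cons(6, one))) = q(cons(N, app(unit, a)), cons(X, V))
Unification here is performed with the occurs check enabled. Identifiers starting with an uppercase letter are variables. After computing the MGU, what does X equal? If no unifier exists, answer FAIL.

Decompose pair/2: pair(Y, N) = pair(Y2, Y2),  q(M, Q) = q(V, unit).
Decompose pair/2: Y = Y2,  N = Y2.
Bind Y := Y2; no other remaining equation mentions Y.
Bind N := Y2; substituting into the one remaining equation that mentions N gives: q(cons(unit, Y1), cons(pair(a, M), cons(6, one))) = q(cons(Y2, app(unit, a)), cons(X, V)).
Decompose q/2: M = V,  Q = unit.
Bind M := V; substituting into the one remaining equation that mentions M gives: q(cons(unit, Y1), cons(pair(a, V), cons(6, one))) = q(cons(Y2, app(unit, a)), cons(X, V)).
Bind Q := unit; no other remaining equation mentions Q.
Decompose q/2: cons(unit, Y1) = cons(Y2, app(unit, a)),  cons(pair(a, V), cons(6, one)) = cons(X, V).
Decompose cons/2: unit = Y2,  Y1 = app(unit, a).
Bind Y2 := unit; no other remaining equation mentions Y2. Substituting into the earlier bindings gives Y := unit, N := unit.
Bind Y1 := app(unit, a); no other remaining equation mentions Y1.
Decompose cons/2: pair(a, V) = X,  cons(6, one) = V.
Bind X := pair(a, V); no other remaining equation mentions X.
Bind V := cons(6, one). Substituting into the earlier bindings gives M := cons(6, one), X := pair(a, cons(6, one)).
MGU = { Y -> unit, N -> unit, M -> cons(6, one), Q -> unit, Y2 -> unit, Y1 -> app(unit, a), X -> pair(a, cons(6, one)), V -> cons(6, one) }, so X -> pair(a, cons(6, one)).

pair(a, cons(6, one))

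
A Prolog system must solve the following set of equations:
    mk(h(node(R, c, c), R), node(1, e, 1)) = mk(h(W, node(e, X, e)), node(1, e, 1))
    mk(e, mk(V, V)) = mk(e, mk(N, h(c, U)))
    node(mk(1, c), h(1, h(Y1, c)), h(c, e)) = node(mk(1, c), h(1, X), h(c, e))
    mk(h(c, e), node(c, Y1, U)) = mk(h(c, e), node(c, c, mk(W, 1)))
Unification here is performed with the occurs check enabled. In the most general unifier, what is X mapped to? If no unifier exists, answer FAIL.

Decompose mk/2: h(node(R, c, c), R) = h(W, node(e, X, e)),  node(1, e, 1) = node(1, e, 1).
Decompose h/2: node(R, c, c) = W,  R = node(e, X, e).
Bind W := node(R, c, c); substituting into the one remaining equation that mentions W gives: mk(h(c, e), node(c, Y1, U)) = mk(h(c, e), node(c, c, mk(node(R, c, c), 1))).
Bind R := node(e, X, e); substituting into the one remaining equation that mentions R gives: mk(h(c, e), node(c, Y1, U)) = mk(h(c, e), node(c, c, mk(node(node(e, X, e), c, c), 1))). Substituting into the earlier binding gives W := node(node(e, X, e), c, c).
Delete trivial equation node(1, e, 1) = node(1, e, 1).
Decompose mk/2: e = e,  mk(V, V) = mk(N, h(c, U)).
Delete trivial equation e = e.
Decompose mk/2: V = N,  V = h(c, U).
Bind V := N; substituting into the one remaining equation that mentions V gives: N = h(c, U).
Bind N := h(c, U); no other remaining equation mentions N. Substituting into the earlier binding gives V := h(c, U).
Decompose node/3: mk(1, c) = mk(1, c),  h(1, h(Y1, c)) = h(1, X),  h(c, e) = h(c, e).
Delete trivial equation mk(1, c) = mk(1, c).
Decompose h/2: 1 = 1,  h(Y1, c) = X.
Delete trivial equation 1 = 1.
Bind X := h(Y1, c); substituting into the one remaining equation that mentions X gives: mk(h(c, e), node(c, Y1, U)) = mk(h(c, e), node(c, c, mk(node(node(e, h(Y1, c), e), c, c), 1))). Substituting into the earlier bindings gives W := node(node(e, h(Y1, c), e), c, c), R := node(e, h(Y1, c), e).
Delete trivial equation h(c, e) = h(c, e).
Decompose mk/2: h(c, e) = h(c, e),  node(c, Y1, U) = node(c, c, mk(node(node(e, h(Y1, c), e), c, c), 1)).
Delete trivial equation h(c, e) = h(c, e).
Decompose node/3: c = c,  Y1 = c,  U = mk(node(node(e, h(Y1, c), e), c, c), 1).
Delete trivial equation c = c.
Bind Y1 := c; substituting into the remaining equation gives: U = mk(node(node(e, h(c, c), e), c, c), 1). Substituting into the earlier bindings gives W := node(node(e, h(c, c), e), c, c), R := node(e, h(c, c), e), X := h(c, c).
Bind U := mk(node(node(e, h(c, c), e), c, c), 1). Substituting into the earlier bindings gives V := h(c, mk(node(node(e, h(c, c), e), c, c), 1)), N := h(c, mk(node(node(e, h(c, c), e), c, c), 1)).
MGU = { W = node(node(e, h(c, c), e), c, c), R = node(e, h(c, c), e), V = h(c, mk(node(node(e, h(c, c), e), c, c), 1)), N = h(c, mk(node(node(e, h(c, c), e), c, c), 1)), X = h(c, c), Y1 = c, U = mk(node(node(e, h(c, c), e), c, c), 1) }, so X = h(c, c).

h(c, c)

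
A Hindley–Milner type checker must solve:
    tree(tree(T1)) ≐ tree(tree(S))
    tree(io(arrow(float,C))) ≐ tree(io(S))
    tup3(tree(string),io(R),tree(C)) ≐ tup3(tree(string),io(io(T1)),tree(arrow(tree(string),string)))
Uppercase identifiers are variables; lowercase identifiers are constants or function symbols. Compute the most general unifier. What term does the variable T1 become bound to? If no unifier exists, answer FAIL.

Decompose tree/1: tree(T1) ≐ tree(S).
Decompose tree/1: T1 ≐ S.
Bind T1 := S; substituting into the one remaining equation that mentions T1 gives: tup3(tree(string),io(R),tree(C)) ≐ tup3(tree(string),io(io(S)),tree(arrow(tree(string),string))).
Decompose tree/1: io(arrow(float,C)) ≐ io(S).
Decompose io/1: arrow(float,C) ≐ S.
Bind S := arrow(float,C); substituting into the remaining equation gives: tup3(tree(string),io(R),tree(C)) ≐ tup3(tree(string),io(io(arrow(float,C))),tree(arrow(tree(string),string))). Substituting into the earlier binding gives T1 := arrow(float,C).
Decompose tup3/3: tree(string) ≐ tree(string),  io(R) ≐ io(io(arrow(float,C))),  tree(C) ≐ tree(arrow(tree(string),string)).
Delete trivial equation tree(string) ≐ tree(string).
Decompose io/1: R ≐ io(arrow(float,C)).
Bind R := io(arrow(float,C)); no other remaining equation mentions R.
Decompose tree/1: C ≐ arrow(tree(string),string).
Bind C := arrow(tree(string),string). Substituting into the earlier bindings gives T1 := arrow(float,arrow(tree(string),string)), S := arrow(float,arrow(tree(string),string)), R := io(arrow(float,arrow(tree(string),string))).
MGU = { T1 -> arrow(float,arrow(tree(string),string)), S -> arrow(float,arrow(tree(string),string)), R -> io(arrow(float,arrow(tree(string),string))), C -> arrow(tree(string),string) }, so T1 -> arrow(float,arrow(tree(string),string)).

arrow(float,arrow(tree(string),string))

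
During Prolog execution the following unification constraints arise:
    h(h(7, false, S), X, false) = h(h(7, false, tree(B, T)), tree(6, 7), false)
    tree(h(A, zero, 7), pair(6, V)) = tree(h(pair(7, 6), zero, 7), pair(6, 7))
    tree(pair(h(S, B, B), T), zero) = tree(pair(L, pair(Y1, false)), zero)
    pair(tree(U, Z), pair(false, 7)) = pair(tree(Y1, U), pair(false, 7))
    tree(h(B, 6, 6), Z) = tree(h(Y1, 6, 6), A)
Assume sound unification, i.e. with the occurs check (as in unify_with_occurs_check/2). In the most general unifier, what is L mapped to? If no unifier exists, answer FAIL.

h(tree(pair(7, 6), pair(pair(7, 6), false)), pair(7, 6), pair(7, 6))

Decompose h/3: h(7, false, S) = h(7, false, tree(B, T)),  X = tree(6, 7),  false = false.
Decompose h/3: 7 = 7,  false = false,  S = tree(B, T).
Delete trivial equation 7 = 7.
Delete trivial equation false = false.
Bind S := tree(B, T); substituting into the one remaining equation that mentions S gives: tree(pair(h(tree(B, T), B, B), T), zero) = tree(pair(L, pair(Y1, false)), zero).
Bind X := tree(6, 7); no other remaining equation mentions X.
Delete trivial equation false = false.
Decompose tree/2: h(A, zero, 7) = h(pair(7, 6), zero, 7),  pair(6, V) = pair(6, 7).
Decompose h/3: A = pair(7, 6),  zero = zero,  7 = 7.
Bind A := pair(7, 6); substituting into the one remaining equation that mentions A gives: tree(h(B, 6, 6), Z) = tree(h(Y1, 6, 6), pair(7, 6)).
Delete trivial equation zero = zero.
Delete trivial equation 7 = 7.
Decompose pair/2: 6 = 6,  V = 7.
Delete trivial equation 6 = 6.
Bind V := 7; no other remaining equation mentions V.
Decompose tree/2: pair(h(tree(B, T), B, B), T) = pair(L, pair(Y1, false)),  zero = zero.
Decompose pair/2: h(tree(B, T), B, B) = L,  T = pair(Y1, false).
Bind L := h(tree(B, T), B, B); no other remaining equation mentions L.
Bind T := pair(Y1, false); no other remaining equation mentions T. Substituting into the earlier bindings gives S := tree(B, pair(Y1, false)), L := h(tree(B, pair(Y1, false)), B, B).
Delete trivial equation zero = zero.
Decompose pair/2: tree(U, Z) = tree(Y1, U),  pair(false, 7) = pair(false, 7).
Decompose tree/2: U = Y1,  Z = U.
Bind U := Y1; substituting into the one remaining equation that mentions U gives: Z = Y1.
Bind Z := Y1; substituting into the one remaining equation that mentions Z gives: tree(h(B, 6, 6), Y1) = tree(h(Y1, 6, 6), pair(7, 6)).
Delete trivial equation pair(false, 7) = pair(false, 7).
Decompose tree/2: h(B, 6, 6) = h(Y1, 6, 6),  Y1 = pair(7, 6).
Decompose h/3: B = Y1,  6 = 6,  6 = 6.
Bind B := Y1; no other remaining equation mentions B. Substituting into the earlier bindings gives S := tree(Y1, pair(Y1, false)), L := h(tree(Y1, pair(Y1, false)), Y1, Y1).
Delete trivial equation 6 = 6.
Delete trivial equation 6 = 6.
Bind Y1 := pair(7, 6). Substituting into the earlier bindings gives S := tree(pair(7, 6), pair(pair(7, 6), false)), L := h(tree(pair(7, 6), pair(pair(7, 6), false)), pair(7, 6), pair(7, 6)), T := pair(pair(7, 6), false), U := pair(7, 6), Z := pair(7, 6), B := pair(7, 6).
MGU = { S -> tree(pair(7, 6), pair(pair(7, 6), false)), X -> tree(6, 7), A -> pair(7, 6), V -> 7, L -> h(tree(pair(7, 6), pair(pair(7, 6), false)), pair(7, 6), pair(7, 6)), T -> pair(pair(7, 6), false), U -> pair(7, 6), Z -> pair(7, 6), B -> pair(7, 6), Y1 -> pair(7, 6) }, so L -> h(tree(pair(7, 6), pair(pair(7, 6), false)), pair(7, 6), pair(7, 6)).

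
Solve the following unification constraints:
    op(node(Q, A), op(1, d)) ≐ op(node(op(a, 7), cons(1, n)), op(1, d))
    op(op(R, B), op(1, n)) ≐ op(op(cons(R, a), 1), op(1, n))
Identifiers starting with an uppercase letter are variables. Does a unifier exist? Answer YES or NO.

Decompose op/2: node(Q, A) ≐ node(op(a, 7), cons(1, n)),  op(1, d) ≐ op(1, d).
Decompose node/2: Q ≐ op(a, 7),  A ≐ cons(1, n).
Bind Q := op(a, 7); no other remaining equation mentions Q.
Bind A := cons(1, n); no other remaining equation mentions A.
Delete trivial equation op(1, d) ≐ op(1, d).
Decompose op/2: op(R, B) ≐ op(cons(R, a), 1),  op(1, n) ≐ op(1, n).
Decompose op/2: R ≐ cons(R, a),  B ≐ 1.
Occurs check fails: R occurs in cons(R, a); the equation R ≐ cons(R, a) has no finite solution.

NO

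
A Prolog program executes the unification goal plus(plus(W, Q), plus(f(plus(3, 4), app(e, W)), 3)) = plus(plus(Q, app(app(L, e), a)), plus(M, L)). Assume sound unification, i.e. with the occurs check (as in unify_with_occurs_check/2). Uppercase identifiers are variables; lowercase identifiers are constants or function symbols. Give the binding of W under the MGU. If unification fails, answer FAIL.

Decompose plus/2: plus(W, Q) = plus(Q, app(app(L, e), a)),  plus(f(plus(3, 4), app(e, W)), 3) = plus(M, L).
Decompose plus/2: W = Q,  Q = app(app(L, e), a).
Bind W := Q; substituting into the one remaining equation that mentions W gives: plus(f(plus(3, 4), app(e, Q)), 3) = plus(M, L).
Bind Q := app(app(L, e), a); substituting into the remaining equation gives: plus(f(plus(3, 4), app(e, app(app(L, e), a))), 3) = plus(M, L). Substituting into the earlier binding gives W := app(app(L, e), a).
Decompose plus/2: f(plus(3, 4), app(e, app(app(L, e), a))) = M,  3 = L.
Bind M := f(plus(3, 4), app(e, app(app(L, e), a))); no other remaining equation mentions M.
Bind L := 3. Substituting into the earlier bindings gives W := app(app(3, e), a), Q := app(app(3, e), a), M := f(plus(3, 4), app(e, app(app(3, e), a))).
MGU = { W = app(app(3, e), a), Q = app(app(3, e), a), M = f(plus(3, 4), app(e, app(app(3, e), a))), L = 3 }, so W = app(app(3, e), a).

app(app(3, e), a)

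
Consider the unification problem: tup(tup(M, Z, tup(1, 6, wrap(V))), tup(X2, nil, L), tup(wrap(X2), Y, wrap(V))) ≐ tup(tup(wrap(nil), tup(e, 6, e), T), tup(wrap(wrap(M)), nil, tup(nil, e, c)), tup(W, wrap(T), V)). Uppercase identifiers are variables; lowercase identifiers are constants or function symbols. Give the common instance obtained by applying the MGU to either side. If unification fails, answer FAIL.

Decompose tup/3: tup(M, Z, tup(1, 6, wrap(V))) ≐ tup(wrap(nil), tup(e, 6, e), T),  tup(X2, nil, L) ≐ tup(wrap(wrap(M)), nil, tup(nil, e, c)),  tup(wrap(X2), Y, wrap(V)) ≐ tup(W, wrap(T), V).
Decompose tup/3: M ≐ wrap(nil),  Z ≐ tup(e, 6, e),  tup(1, 6, wrap(V)) ≐ T.
Bind M := wrap(nil); substituting into the one remaining equation that mentions M gives: tup(X2, nil, L) ≐ tup(wrap(wrap(wrap(nil))), nil, tup(nil, e, c)).
Bind Z := tup(e, 6, e); no other remaining equation mentions Z.
Bind T := tup(1, 6, wrap(V)); substituting into the one remaining equation that mentions T gives: tup(wrap(X2), Y, wrap(V)) ≐ tup(W, wrap(tup(1, 6, wrap(V))), V).
Decompose tup/3: X2 ≐ wrap(wrap(wrap(nil))),  nil ≐ nil,  L ≐ tup(nil, e, c).
Bind X2 := wrap(wrap(wrap(nil))); substituting into the one remaining equation that mentions X2 gives: tup(wrap(wrap(wrap(wrap(nil)))), Y, wrap(V)) ≐ tup(W, wrap(tup(1, 6, wrap(V))), V).
Delete trivial equation nil ≐ nil.
Bind L := tup(nil, e, c); no other remaining equation mentions L.
Decompose tup/3: wrap(wrap(wrap(wrap(nil)))) ≐ W,  Y ≐ wrap(tup(1, 6, wrap(V))),  wrap(V) ≐ V.
Bind W := wrap(wrap(wrap(wrap(nil)))); no other remaining equation mentions W.
Bind Y := wrap(tup(1, 6, wrap(V))); no other remaining equation mentions Y.
Occurs check fails: V occurs in wrap(V); the equation V ≐ wrap(V) has no finite solution.

FAIL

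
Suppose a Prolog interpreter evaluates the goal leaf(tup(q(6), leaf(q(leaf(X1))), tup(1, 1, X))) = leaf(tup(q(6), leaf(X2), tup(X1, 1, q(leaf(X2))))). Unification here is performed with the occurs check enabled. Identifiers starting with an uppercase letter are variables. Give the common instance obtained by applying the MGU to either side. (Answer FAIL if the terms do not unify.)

Decompose leaf/1: tup(q(6), leaf(q(leaf(X1))), tup(1, 1, X)) = tup(q(6), leaf(X2), tup(X1, 1, q(leaf(X2)))).
Decompose tup/3: q(6) = q(6),  leaf(q(leaf(X1))) = leaf(X2),  tup(1, 1, X) = tup(X1, 1, q(leaf(X2))).
Delete trivial equation q(6) = q(6).
Decompose leaf/1: q(leaf(X1)) = X2.
Bind X2 := q(leaf(X1)); substituting into the remaining equation gives: tup(1, 1, X) = tup(X1, 1, q(leaf(q(leaf(X1))))).
Decompose tup/3: 1 = X1,  1 = 1,  X = q(leaf(q(leaf(X1)))).
Bind X1 := 1; substituting into the one remaining equation that mentions X1 gives: X = q(leaf(q(leaf(1)))). Substituting into the earlier binding gives X2 := q(leaf(1)).
Delete trivial equation 1 = 1.
Bind X := q(leaf(q(leaf(1)))).
Applying the MGU to either side gives leaf(tup(q(6), leaf(q(leaf(1))), tup(1, 1, q(leaf(q(leaf(1))))))).

leaf(tup(q(6), leaf(q(leaf(1))), tup(1, 1, q(leaf(q(leaf(1)))))))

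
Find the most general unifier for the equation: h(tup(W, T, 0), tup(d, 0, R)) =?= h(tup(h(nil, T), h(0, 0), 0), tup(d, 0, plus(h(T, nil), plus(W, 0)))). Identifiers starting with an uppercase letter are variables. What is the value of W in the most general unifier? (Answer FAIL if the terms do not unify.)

h(nil, h(0, 0))

Decompose h/2: tup(W, T, 0) =?= tup(h(nil, T), h(0, 0), 0),  tup(d, 0, R) =?= tup(d, 0, plus(h(T, nil), plus(W, 0))).
Decompose tup/3: W =?= h(nil, T),  T =?= h(0, 0),  0 =?= 0.
Bind W := h(nil, T); substituting into the one remaining equation that mentions W gives: tup(d, 0, R) =?= tup(d, 0, plus(h(T, nil), plus(h(nil, T), 0))).
Bind T := h(0, 0); substituting into the one remaining equation that mentions T gives: tup(d, 0, R) =?= tup(d, 0, plus(h(h(0, 0), nil), plus(h(nil, h(0, 0)), 0))). Substituting into the earlier binding gives W := h(nil, h(0, 0)).
Delete trivial equation 0 =?= 0.
Decompose tup/3: d =?= d,  0 =?= 0,  R =?= plus(h(h(0, 0), nil), plus(h(nil, h(0, 0)), 0)).
Delete trivial equation d =?= d.
Delete trivial equation 0 =?= 0.
Bind R := plus(h(h(0, 0), nil), plus(h(nil, h(0, 0)), 0)).
MGU = { W := h(nil, h(0, 0)), T := h(0, 0), R := plus(h(h(0, 0), nil), plus(h(nil, h(0, 0)), 0)) }, so W := h(nil, h(0, 0)).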